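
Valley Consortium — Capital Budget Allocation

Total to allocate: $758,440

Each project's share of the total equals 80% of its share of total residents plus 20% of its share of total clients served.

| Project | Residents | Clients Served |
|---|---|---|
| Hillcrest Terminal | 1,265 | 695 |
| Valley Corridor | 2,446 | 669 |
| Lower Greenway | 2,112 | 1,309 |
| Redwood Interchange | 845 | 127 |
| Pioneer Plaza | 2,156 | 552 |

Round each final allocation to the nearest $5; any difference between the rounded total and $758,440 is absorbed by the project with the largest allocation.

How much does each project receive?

Residents total 8,824; clients served total 3,352.
Blended shares (80% residents + 20% clients served): Hillcrest Terminal 0.1562; Valley Corridor 0.2617; Lower Greenway 0.2696; Redwood Interchange 0.0842; Pioneer Plaza 0.2284.
Unrounded shares: Hillcrest Terminal 118,434.20; Valley Corridor 198,465.02; Lower Greenway 204,460.57; Redwood Interchange 63,850.65; Pioneer Plaza 173,229.57.
At nearest $5: Hillcrest Terminal $118,435; Valley Corridor $198,465; Lower Greenway $204,460; Redwood Interchange $63,850; Pioneer Plaza $173,230. Sum = $758,440.
Rounded total matches; no reconciliation needed.

Hillcrest Terminal: $118,435 · Valley Corridor: $198,465 · Lower Greenway: $204,460 · Redwood Interchange: $63,850 · Pioneer Plaza: $173,230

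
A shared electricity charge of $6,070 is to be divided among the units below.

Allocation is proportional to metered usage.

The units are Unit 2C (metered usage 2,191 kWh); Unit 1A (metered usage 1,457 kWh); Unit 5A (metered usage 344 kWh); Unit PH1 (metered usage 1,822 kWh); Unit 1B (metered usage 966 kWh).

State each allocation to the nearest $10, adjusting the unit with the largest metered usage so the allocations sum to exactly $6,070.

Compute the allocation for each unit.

Metered usage total: 6,780.
Unrounded shares: Unit 2C 2,191/6,780 × $6,070 = 1,961.56; Unit 1A 1,457/6,780 × $6,070 = 1,304.42; Unit 5A 344/6,780 × $6,070 = 307.98; Unit PH1 1,822/6,780 × $6,070 = 1,631.20; Unit 1B 966/6,780 × $6,070 = 864.84.
After rounding ($10): Unit 2C $1,960; Unit 1A $1,300; Unit 5A $310; Unit PH1 $1,630; Unit 1B $860. Sum = $6,060.
Difference $6,070 − $6,060 = +$10 applied to largest metered usage (Unit 2C): Unit 2C becomes $1,970.

Unit 2C: $1,970 · Unit 1A: $1,300 · Unit 5A: $310 · Unit PH1: $1,630 · Unit 1B: $860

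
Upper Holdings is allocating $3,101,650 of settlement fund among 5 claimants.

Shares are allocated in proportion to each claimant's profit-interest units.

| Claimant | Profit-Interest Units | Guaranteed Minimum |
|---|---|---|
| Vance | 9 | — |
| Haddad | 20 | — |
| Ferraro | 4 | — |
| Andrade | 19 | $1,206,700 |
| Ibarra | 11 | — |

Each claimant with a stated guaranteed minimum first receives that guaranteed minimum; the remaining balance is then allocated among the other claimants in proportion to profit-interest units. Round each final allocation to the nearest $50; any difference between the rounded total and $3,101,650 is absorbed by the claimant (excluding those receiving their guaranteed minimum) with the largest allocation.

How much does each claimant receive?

Vance: $387,600; Haddad: $861,350; Ferraro: $172,250; Andrade: $1,206,700; Ibarra: $473,750

Minimums first: Andrade $1,206,700. Remaining pool $1,894,950.
Remaining pool split over remaining profit-interest units 44: Vance 387,603.41 → $387,600; Haddad 861,340.91 → $861,350; Ferraro 172,268.18 → $172,250; Ibarra 473,737.50 → $473,750.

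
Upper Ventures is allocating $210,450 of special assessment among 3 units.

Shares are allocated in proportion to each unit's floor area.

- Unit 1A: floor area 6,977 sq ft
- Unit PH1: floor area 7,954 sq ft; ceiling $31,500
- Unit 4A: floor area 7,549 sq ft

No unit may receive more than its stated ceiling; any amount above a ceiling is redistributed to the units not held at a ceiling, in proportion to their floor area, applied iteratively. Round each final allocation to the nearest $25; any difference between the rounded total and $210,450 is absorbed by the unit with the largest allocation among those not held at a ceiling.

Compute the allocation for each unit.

Floor area total: 22,480.
Unconstrained shares: Unit 1A 65,316.27; Unit PH1 74,462.60; Unit 4A 70,671.13.
Cap binds for Unit PH1 ($31,500); remaining pool $178,950 reallocated over remaining floor area 14,526.
Remaining shares: Unit 1A 85,951.68 → $85,950; Unit 4A 92,998.32 → $93,000.

Unit 1A: $85,950; Unit PH1: $31,500; Unit 4A: $93,000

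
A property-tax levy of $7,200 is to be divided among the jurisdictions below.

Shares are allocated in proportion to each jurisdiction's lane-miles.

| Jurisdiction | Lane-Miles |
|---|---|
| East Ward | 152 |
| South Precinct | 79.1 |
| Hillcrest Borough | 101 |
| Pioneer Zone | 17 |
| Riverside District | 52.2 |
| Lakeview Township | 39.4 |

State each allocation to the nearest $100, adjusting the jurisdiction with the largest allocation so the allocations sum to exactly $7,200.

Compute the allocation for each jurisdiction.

East Ward: $2,400 | South Precinct: $1,300 | Hillcrest Borough: $1,700 | Pioneer Zone: $300 | Riverside District: $900 | Lakeview Township: $600

Total lane-miles = 440.7.
Raw shares: East Ward 152/440.7 × $7,200 = 2,483.32; South Precinct 79.1/440.7 × $7,200 = 1,292.31; Hillcrest Borough 101/440.7 × $7,200 = 1,650.10; Pioneer Zone 17/440.7 × $7,200 = 277.74; Riverside District 52.2/440.7 × $7,200 = 852.83; Lakeview Township 39.4/440.7 × $7,200 = 643.70.
At nearest $100: East Ward $2,500; South Precinct $1,300; Hillcrest Borough $1,700; Pioneer Zone $300; Riverside District $900; Lakeview Township $600. Sum = $7,300.
Difference $7,200 − $7,300 = −$100 applied to largest allocation (East Ward): East Ward becomes $2,400.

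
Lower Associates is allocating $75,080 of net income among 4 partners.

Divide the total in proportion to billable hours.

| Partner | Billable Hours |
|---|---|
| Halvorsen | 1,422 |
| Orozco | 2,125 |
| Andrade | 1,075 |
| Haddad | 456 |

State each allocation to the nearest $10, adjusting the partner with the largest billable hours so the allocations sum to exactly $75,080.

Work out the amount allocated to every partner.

Billable hours total: 5,078.
Pro-rata amounts: Halvorsen 1,422/5,078 × $75,080 = 21,024.77; Orozco 2,125/5,078 × $75,080 = 31,418.87; Andrade 1,075/5,078 × $75,080 = 15,894.25; Haddad 456/5,078 × $75,080 = 6,742.12.
Rounded to nearest $10: Halvorsen $21,020; Orozco $31,420; Andrade $15,890; Haddad $6,740. Sum = $75,070.
Difference $75,080 − $75,070 = +$10 applied to largest billable hours (Orozco): Orozco becomes $31,430.

Halvorsen: $21,020 | Orozco: $31,430 | Andrade: $15,890 | Haddad: $6,740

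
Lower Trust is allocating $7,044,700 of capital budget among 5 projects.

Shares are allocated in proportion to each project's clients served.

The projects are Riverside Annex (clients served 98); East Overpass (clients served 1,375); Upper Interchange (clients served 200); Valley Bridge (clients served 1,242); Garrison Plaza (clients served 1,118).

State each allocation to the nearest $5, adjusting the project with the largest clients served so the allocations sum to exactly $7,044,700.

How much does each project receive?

Riverside Annex: $171,185 | East Overpass: $2,401,800 | Upper Interchange: $349,355 | Valley Bridge: $2,169,480 | Garrison Plaza: $1,952,880

Clients served total: 98 + 1,375 + 200 + 1,242 + 1,118 = 4,033.
Proportional shares: Riverside Annex 171,182.89; East Overpass 2,401,800.77; Upper Interchange 349,352.84; Valley Bridge 2,169,481.13; Garrison Plaza 1,952,882.37.
Rounded to nearest $5: Riverside Annex $171,185; East Overpass $2,401,800; Upper Interchange $349,355; Valley Bridge $2,169,480; Garrison Plaza $1,952,880. Sum = $7,044,700.
Sum already equals the total — no adjustment.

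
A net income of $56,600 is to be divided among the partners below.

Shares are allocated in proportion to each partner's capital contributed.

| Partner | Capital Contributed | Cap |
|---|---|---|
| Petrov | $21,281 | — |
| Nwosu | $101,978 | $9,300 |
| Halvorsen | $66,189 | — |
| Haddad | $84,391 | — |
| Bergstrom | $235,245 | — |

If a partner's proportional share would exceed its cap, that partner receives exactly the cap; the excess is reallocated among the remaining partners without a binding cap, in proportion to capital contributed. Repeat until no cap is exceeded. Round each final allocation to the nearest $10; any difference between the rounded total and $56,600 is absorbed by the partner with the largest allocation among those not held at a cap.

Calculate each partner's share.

Total capital contributed = 509,084.
Proportional shares (ignoring caps): Petrov 2,366.02; Nwosu 11,337.92; Halvorsen 7,358.90; Haddad 9,382.60; Bergstrom 26,154.56.
Cap binds for Nwosu ($9,300); residual $47,300 reallocated over remaining capital contributed 407,106.
Remaining shares: Petrov 2,472.55 → $2,470; Halvorsen 7,690.23 → $7,690; Haddad 9,805.05 → $9,810; Bergstrom 27,332.17 → $27,330.

Petrov: $2,470 | Nwosu: $9,300 | Halvorsen: $7,690 | Haddad: $9,810 | Bergstrom: $27,330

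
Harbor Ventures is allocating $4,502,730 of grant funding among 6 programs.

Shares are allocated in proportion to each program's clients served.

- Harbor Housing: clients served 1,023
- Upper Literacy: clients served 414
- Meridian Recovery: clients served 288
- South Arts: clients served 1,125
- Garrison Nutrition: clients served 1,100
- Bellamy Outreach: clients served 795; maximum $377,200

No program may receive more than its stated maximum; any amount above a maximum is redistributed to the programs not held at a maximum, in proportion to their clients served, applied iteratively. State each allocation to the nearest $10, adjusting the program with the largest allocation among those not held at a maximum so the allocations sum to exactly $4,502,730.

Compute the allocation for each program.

Total clients served = 4,745.
Proportional shares (ignoring caps): Harbor Housing 970,767.71; Upper Literacy 392,862.01; Meridian Recovery 273,295.31; South Arts 1,067,559.80; Garrison Nutrition 1,043,836.25; Bellamy Outreach 754,408.93.
Held at cap: Bellamy Outreach ($377,200); balance $4,125,530 reallocated over remaining clients served 3,950.
Shares after redistribution: Harbor Housing 1,068,460.05 → $1,068,460; Upper Literacy 432,397.32 → $432,400; Meridian Recovery 300,798.14 → $300,800; South Arts 1,174,992.72 → $1,174,990; Garrison Nutrition 1,148,881.77 → $1,148,880.

Harbor Housing: $1,068,460; Upper Literacy: $432,400; Meridian Recovery: $300,800; South Arts: $1,174,990; Garrison Nutrition: $1,148,880; Bellamy Outreach: $377,200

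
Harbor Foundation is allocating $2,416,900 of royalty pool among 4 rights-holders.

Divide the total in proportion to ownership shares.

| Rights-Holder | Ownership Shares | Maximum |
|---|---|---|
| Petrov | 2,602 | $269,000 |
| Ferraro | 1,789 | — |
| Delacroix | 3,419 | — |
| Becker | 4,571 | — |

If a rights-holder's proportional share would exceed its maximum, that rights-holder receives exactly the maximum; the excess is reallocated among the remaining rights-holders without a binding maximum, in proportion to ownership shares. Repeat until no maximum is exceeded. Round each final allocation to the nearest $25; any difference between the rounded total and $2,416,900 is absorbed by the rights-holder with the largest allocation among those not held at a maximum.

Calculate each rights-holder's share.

Petrov: $269,000 | Ferraro: $392,950 | Delacroix: $750,975 | Becker: $1,003,975

Ownership shares total: 12,381.
Proportional shares (ignoring caps): Petrov 507,937.47; Ferraro 349,231.41; Delacroix 667,424.37; Becker 892,306.75.
Held at cap: Petrov ($269,000); residual $2,147,900 reallocated over remaining ownership shares 9,779.
Redistributed shares: Ferraro 392,943.36 → $392,950; Delacroix 750,963.30 → $750,975; Becker 1,003,993.34 → $1,004,000.
Rounding difference −$25 applied to Becker → $1,003,975.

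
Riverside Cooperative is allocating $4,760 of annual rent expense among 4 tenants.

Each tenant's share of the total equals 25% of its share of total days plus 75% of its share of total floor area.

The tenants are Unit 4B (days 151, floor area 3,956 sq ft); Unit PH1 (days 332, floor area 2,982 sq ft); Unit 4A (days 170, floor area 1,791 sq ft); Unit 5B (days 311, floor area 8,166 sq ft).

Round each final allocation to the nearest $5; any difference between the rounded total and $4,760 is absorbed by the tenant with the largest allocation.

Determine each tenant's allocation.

Days total 964; floor area total 16,895.
Combined weights (25% days + 75% floor area): Unit 4B 0.2148; Unit PH1 0.2185; Unit 4A 0.1236; Unit 5B 0.4432.
Unrounded shares: Unit 4B 1,022.32; Unit PH1 1,039.95; Unit 4A 588.30; Unit 5B 2,109.43.
At nearest $5: Unit 4B $1,020; Unit PH1 $1,040; Unit 4A $590; Unit 5B $2,110. Sum = $4,760.
Sum already equals the total — no adjustment.

Unit 4B: $1,020 | Unit PH1: $1,040 | Unit 4A: $590 | Unit 5B: $2,110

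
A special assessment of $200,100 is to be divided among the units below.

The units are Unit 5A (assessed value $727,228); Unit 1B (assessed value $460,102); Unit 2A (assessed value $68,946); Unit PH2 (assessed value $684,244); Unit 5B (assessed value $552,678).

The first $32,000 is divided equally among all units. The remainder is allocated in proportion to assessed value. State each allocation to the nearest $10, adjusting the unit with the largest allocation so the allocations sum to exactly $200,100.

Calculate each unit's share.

Unit 5A: $55,440 · Unit 1B: $37,420 · Unit 2A: $11,050 · Unit PH2: $52,530 · Unit 5B: $43,660

First tranche $32,000 split equally: $6,400 each.
Remainder $168,100 by assessed value (total 2,493,198): Unit 5A 49,032.22 → $49,030; Unit 1B 31,021.66 → $31,020; Unit 2A 4,648.58 → $4,650; Unit PH2 46,134.09 → $46,130; Unit 5B 37,263.46 → $37,260.
Rounding difference +$10 on remainder applied to Unit 5A.
Totals: Unit 5A $6,400 + $49,040 = $55,440; Unit 1B $6,400 + $31,020 = $37,420; Unit 2A $6,400 + $4,650 = $11,050; Unit PH2 $6,400 + $46,130 = $52,530; Unit 5B $6,400 + $37,260 = $43,660.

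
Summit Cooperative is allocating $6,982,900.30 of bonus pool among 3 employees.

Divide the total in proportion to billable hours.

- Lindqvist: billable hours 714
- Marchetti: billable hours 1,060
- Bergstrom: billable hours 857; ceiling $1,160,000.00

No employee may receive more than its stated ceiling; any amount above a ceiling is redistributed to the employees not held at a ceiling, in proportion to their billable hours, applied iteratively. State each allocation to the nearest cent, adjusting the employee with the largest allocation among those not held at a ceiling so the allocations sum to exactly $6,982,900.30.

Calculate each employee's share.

Lindqvist: $2,343,602.49; Marchetti: $3,479,297.81; Bergstrom: $1,160,000.00

Combined billable hours = 2,631.
Unconstrained shares: Lindqvist 1,895,017.4132; Marchetti 2,813,331.1737; Bergstrom 2,274,551.7131.
Cap binds for Bergstrom ($1,160,000.00); balance $5,822,900.30 reallocated over remaining billable hours 1,774.
Shares after redistribution: Lindqvist 2,343,602.4883 → $2,343,602.49; Marchetti 3,479,297.8117 → $3,479,297.81.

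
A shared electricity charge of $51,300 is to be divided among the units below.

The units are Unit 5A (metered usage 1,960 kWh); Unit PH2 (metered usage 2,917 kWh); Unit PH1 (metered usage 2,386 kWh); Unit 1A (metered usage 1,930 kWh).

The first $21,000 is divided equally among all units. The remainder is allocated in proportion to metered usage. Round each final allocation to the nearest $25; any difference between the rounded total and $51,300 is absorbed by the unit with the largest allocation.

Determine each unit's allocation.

Unit 5A: $11,700; Unit PH2: $14,875; Unit PH1: $13,125; Unit 1A: $11,600

First tranche $21,000 split equally: $5,250 each.
Remainder $30,300 by metered usage (total 9,193): Unit 5A 6,460.13 → $6,450; Unit PH2 9,614.39 → $9,625; Unit PH1 7,864.22 → $7,875; Unit 1A 6,361.25 → $6,350.
Totals: Unit 5A $5,250 + $6,450 = $11,700; Unit PH2 $5,250 + $9,625 = $14,875; Unit PH1 $5,250 + $7,875 = $13,125; Unit 1A $5,250 + $6,350 = $11,600.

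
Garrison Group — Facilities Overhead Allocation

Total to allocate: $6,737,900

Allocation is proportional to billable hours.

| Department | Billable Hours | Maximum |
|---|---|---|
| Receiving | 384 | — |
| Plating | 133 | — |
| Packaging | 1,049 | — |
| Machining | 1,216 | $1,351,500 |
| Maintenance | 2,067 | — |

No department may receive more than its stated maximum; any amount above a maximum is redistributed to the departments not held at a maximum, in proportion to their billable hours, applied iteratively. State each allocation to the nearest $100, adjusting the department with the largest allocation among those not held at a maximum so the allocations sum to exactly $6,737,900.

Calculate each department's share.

Billable hours total: 4,849.
Pro-rata shares before constraints: Receiving 533,584.99; Plating 184,809.38; Packaging 1,457,631.90; Machining 1,689,685.79; Maintenance 2,872,187.94.
Capped: Machining ($1,351,500); balance $5,386,400 reallocated over remaining billable hours 3,633.
Remaining shares: Receiving 569,330.47 → $569,300; Plating 197,189.98 → $197,200; Packaging 1,555,280.37 → $1,555,300; Maintenance 3,064,599.17 → $3,064,600.

Receiving: $569,300; Plating: $197,200; Packaging: $1,555,300; Machining: $1,351,500; Maintenance: $3,064,600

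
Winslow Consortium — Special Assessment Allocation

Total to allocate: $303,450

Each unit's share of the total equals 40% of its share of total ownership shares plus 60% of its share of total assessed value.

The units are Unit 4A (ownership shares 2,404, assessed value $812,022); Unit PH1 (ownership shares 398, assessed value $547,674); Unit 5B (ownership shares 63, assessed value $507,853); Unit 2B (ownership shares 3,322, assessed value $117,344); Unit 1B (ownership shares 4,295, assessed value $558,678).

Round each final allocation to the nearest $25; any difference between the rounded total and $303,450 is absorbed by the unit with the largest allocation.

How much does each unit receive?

Unit 4A: $85,975 | Unit PH1: $43,800 | Unit 5B: $37,075 | Unit 2B: $46,875 | Unit 1B: $89,725

Ownership shares total 10,482; assessed value total 2,543,571.
Combined weights (40% ownership shares + 60% assessed value): Unit 4A 0.2833; Unit PH1 0.1444; Unit 5B 0.1222; Unit 2B 0.1544; Unit 1B 0.2957.
Proportional shares: Unit 4A 85,962.88; Unit PH1 43,811.54; Unit 5B 37,081.89; Unit 2B 46,867.80; Unit 1B 89,725.89.
After rounding ($25): Unit 4A $85,975; Unit PH1 $43,800; Unit 5B $37,075; Unit 2B $46,875; Unit 1B $89,725. Sum = $303,450.
Sum already equals the total — no adjustment.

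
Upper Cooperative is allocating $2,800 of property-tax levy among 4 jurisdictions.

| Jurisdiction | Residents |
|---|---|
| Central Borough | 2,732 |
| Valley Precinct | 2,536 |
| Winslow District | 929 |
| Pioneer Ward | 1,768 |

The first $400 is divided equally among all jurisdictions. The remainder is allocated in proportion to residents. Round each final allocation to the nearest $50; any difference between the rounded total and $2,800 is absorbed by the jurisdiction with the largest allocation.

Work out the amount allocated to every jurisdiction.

Central Borough: $900 · Valley Precinct: $850 · Winslow District: $400 · Pioneer Ward: $650

$400 shared equally gives $100 per jurisdiction.
Remainder $2,400 by residents (total 7,965): Central Borough 823.20 → $800; Valley Precinct 764.14 → $750; Winslow District 279.92 → $300; Pioneer Ward 532.73 → $550.
Totals: Central Borough $100 + $800 = $900; Valley Precinct $100 + $750 = $850; Winslow District $100 + $300 = $400; Pioneer Ward $100 + $550 = $650.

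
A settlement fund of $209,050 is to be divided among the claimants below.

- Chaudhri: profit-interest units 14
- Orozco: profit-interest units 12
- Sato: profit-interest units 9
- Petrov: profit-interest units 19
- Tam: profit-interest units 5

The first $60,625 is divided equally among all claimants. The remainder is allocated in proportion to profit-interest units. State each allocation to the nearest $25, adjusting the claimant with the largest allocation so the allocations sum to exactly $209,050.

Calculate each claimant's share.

Chaudhri: $47,350 | Orozco: $42,325 | Sato: $34,775 | Petrov: $59,900 | Tam: $24,700

$60,625 shared equally gives $12,125 per claimant.
Remainder $148,425 by profit-interest units (total 59): Chaudhri 35,219.49 → $35,225; Orozco 30,188.14 → $30,200; Sato 22,641.10 → $22,650; Petrov 47,797.88 → $47,800; Tam 12,578.39 → $12,575.
Rounding difference −$25 on remainder applied to Petrov.
Totals: Chaudhri $12,125 + $35,225 = $47,350; Orozco $12,125 + $30,200 = $42,325; Sato $12,125 + $22,650 = $34,775; Petrov $12,125 + $47,775 = $59,900; Tam $12,125 + $12,575 = $24,700.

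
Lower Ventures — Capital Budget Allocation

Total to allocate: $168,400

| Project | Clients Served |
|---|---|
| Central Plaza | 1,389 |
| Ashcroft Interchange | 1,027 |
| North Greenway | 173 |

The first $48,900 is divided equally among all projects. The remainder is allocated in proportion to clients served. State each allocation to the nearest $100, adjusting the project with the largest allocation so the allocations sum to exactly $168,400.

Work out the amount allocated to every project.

Central Plaza: $80,400 · Ashcroft Interchange: $63,700 · North Greenway: $24,300

Equal tier: $48,900 ÷ 3 = $16,300 apiece.
Remainder $119,500 by clients served (total 2,589): Central Plaza 64,111.82 → $64,100; Ashcroft Interchange 47,403.05 → $47,400; North Greenway 7,985.13 → $8,000.
Totals: Central Plaza $16,300 + $64,100 = $80,400; Ashcroft Interchange $16,300 + $47,400 = $63,700; North Greenway $16,300 + $8,000 = $24,300.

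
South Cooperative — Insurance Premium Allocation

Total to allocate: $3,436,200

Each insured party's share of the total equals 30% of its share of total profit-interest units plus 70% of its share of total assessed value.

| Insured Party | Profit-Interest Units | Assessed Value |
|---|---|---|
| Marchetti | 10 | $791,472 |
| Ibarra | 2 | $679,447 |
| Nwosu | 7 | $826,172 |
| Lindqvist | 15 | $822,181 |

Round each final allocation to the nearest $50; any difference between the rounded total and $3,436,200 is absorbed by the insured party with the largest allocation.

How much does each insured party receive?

Marchetti: $913,500 | Ibarra: $584,600 | Nwosu: $849,300 | Lindqvist: $1,088,800

Totals — profit-interest units 34, assessed value 3,119,272.
Combined weights (30% profit-interest units + 70% assessed value): Marchetti 0.2659; Ibarra 0.1701; Nwosu 0.2472; Lindqvist 0.3169.
Pro-rata amounts: Marchetti 913,515.78; Ibarra 584,575.51; Nwosu 849,315.48; Lindqvist 1,088,793.23.
After rounding ($50): Marchetti $913,500; Ibarra $584,600; Nwosu $849,300; Lindqvist $1,088,800. Sum = $3,436,200.
No rounding difference to absorb.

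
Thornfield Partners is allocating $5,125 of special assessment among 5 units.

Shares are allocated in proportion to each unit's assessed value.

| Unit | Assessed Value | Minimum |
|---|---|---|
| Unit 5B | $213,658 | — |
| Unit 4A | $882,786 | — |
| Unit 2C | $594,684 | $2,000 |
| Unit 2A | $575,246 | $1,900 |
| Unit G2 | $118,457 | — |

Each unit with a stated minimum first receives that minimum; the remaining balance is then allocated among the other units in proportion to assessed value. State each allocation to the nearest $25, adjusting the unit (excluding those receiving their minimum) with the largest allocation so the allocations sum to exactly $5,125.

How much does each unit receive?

Guaranteed amounts: Unit 2C $2,000; Unit 2A $1,900. Residual $1,225.
Residual split over remaining assessed value 1,214,901: Unit 5B 215.43 → $225; Unit 4A 890.12 → $900; Unit G2 119.44 → $125.
Rounding difference −$25 applied to Unit 4A → $875.

Unit 5B: $225 · Unit 4A: $875 · Unit 2C: $2,000 · Unit 2A: $1,900 · Unit G2: $125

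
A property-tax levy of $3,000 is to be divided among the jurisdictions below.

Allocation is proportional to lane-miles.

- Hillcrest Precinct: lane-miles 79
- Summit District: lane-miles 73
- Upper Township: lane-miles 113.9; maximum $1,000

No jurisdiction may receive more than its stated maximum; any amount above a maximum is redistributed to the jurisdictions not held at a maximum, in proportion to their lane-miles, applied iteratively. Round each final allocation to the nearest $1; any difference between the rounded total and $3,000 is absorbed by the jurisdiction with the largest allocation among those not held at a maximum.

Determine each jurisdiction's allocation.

Hillcrest Precinct: $1,039 | Summit District: $961 | Upper Township: $1,000

Lane-miles total: 265.9.
Pro-rata shares before constraints: Hillcrest Precinct 891.31; Summit District 823.62; Upper Township 1,285.07.
Cap binds for Upper Township ($1,000); remaining pool $2,000 reallocated over remaining lane-miles 152.
Shares after redistribution: Hillcrest Precinct 1,039.47 → $1,039; Summit District 960.53 → $961.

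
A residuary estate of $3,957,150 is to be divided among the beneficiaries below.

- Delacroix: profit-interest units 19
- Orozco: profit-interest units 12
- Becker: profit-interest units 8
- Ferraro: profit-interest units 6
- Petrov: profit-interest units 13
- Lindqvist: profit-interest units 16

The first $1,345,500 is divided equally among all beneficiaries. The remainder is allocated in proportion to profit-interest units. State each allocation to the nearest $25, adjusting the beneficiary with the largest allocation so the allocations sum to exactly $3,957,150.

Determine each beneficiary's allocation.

Delacroix: $894,825 | Orozco: $647,750 | Becker: $506,600 | Ferraro: $436,000 | Petrov: $683,050 | Lindqvist: $788,925

Equal tier: $1,345,500 ÷ 6 = $224,250 apiece.
Remainder $2,611,650 by profit-interest units (total 74): Delacroix 670,558.78 → $670,550; Orozco 423,510.81 → $423,500; Becker 282,340.54 → $282,350; Ferraro 211,755.41 → $211,750; Petrov 458,803.38 → $458,800; Lindqvist 564,681.08 → $564,675.
Rounding difference +$25 on remainder applied to Delacroix.
Totals: Delacroix $224,250 + $670,575 = $894,825; Orozco $224,250 + $423,500 = $647,750; Becker $224,250 + $282,350 = $506,600; Ferraro $224,250 + $211,750 = $436,000; Petrov $224,250 + $458,800 = $683,050; Lindqvist $224,250 + $564,675 = $788,925.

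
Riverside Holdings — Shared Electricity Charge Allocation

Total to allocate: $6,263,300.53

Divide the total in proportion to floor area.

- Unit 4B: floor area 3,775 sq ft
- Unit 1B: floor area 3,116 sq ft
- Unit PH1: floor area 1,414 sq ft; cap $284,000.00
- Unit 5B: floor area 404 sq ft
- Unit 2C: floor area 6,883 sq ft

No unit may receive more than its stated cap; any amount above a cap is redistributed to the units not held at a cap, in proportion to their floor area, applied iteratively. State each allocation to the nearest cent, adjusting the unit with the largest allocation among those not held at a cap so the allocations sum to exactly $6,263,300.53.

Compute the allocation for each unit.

Sum of floor area: 15,592.
Unconstrained shares: Unit 4B 1,516,416.0788; Unit 1B 1,251,696.0269; Unit PH1 568,003.2677; Unit 5B 162,286.6479; Unit 2C 2,764,898.5087.
Capped: Unit PH1 ($284,000.00); balance $5,979,300.53 reallocated over remaining floor area 14,178.
Shares after redistribution: Unit 4B 1,592,034.1022 → $1,592,034.10; Unit 1B 1,314,113.4470 → $1,314,113.45; Unit 5B 170,379.2788 → $170,379.28; Unit 2C 2,902,773.7021 → $2,902,773.70.

Unit 4B: $1,592,034.10 · Unit 1B: $1,314,113.45 · Unit PH1: $284,000.00 · Unit 5B: $170,379.28 · Unit 2C: $2,902,773.70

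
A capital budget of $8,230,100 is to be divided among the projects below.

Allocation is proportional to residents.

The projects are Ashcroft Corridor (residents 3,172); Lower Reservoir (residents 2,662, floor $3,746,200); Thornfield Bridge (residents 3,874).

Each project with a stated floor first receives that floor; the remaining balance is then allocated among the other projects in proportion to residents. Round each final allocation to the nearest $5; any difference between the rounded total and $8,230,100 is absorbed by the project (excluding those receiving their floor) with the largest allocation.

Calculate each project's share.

Ashcroft Corridor: $2,018,580 | Lower Reservoir: $3,746,200 | Thornfield Bridge: $2,465,320

Guaranteed amounts: Lower Reservoir $3,746,200. Residual $4,483,900.
Residual split over remaining residents 7,046: Ashcroft Corridor 2,018,582.29 → $2,018,580; Thornfield Bridge 2,465,317.71 → $2,465,320.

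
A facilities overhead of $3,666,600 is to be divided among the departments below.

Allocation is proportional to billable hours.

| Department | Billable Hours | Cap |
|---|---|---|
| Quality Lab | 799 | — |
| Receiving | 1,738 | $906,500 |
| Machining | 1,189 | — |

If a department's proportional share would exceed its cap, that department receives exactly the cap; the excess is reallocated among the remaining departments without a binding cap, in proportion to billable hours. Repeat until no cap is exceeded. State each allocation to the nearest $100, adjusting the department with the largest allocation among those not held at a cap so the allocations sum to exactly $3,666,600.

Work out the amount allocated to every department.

Quality Lab: $1,109,300; Receiving: $906,500; Machining: $1,650,800

Billable hours total: 3,726.
Proportional shares (ignoring caps): Quality Lab 786,262.32; Receiving 1,710,292.75; Machining 1,170,044.93.
Capped: Receiving ($906,500); balance $2,760,100 reallocated over remaining billable hours 1,988.
Redistributed shares: Quality Lab 1,109,315.85 → $1,109,300; Machining 1,650,784.15 → $1,650,800.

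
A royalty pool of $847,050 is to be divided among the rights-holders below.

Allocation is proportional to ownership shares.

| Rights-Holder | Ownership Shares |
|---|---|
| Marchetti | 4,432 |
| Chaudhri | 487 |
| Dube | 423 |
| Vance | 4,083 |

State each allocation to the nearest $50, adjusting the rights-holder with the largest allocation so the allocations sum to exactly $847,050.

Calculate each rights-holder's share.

Marchetti: $398,350 · Chaudhri: $43,750 · Dube: $38,000 · Vance: $366,950

Ownership shares total: 9,425.
Unrounded shares: Marchetti 4,432/9,425 × $847,050 = 398,315.71; Chaudhri 487/9,425 × $847,050 = 43,767.99; Dube 423/9,425 × $847,050 = 38,016.14; Vance 4,083/9,425 × $847,050 = 366,950.15.
At nearest $50: Marchetti $398,300; Chaudhri $43,750; Dube $38,000; Vance $366,950. Sum = $847,000.
Difference $847,050 − $847,000 = +$50 applied to largest allocation (Marchetti): Marchetti becomes $398,350.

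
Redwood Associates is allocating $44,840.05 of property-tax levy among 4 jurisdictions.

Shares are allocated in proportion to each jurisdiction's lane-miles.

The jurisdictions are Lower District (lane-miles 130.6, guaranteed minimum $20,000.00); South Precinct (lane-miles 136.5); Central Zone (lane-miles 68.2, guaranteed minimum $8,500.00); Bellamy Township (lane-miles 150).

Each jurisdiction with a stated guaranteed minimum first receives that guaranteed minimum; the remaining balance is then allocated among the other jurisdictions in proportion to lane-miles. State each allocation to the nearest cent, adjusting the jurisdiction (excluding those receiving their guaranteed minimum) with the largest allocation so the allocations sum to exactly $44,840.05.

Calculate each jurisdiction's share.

Minimums first: Lower District $20,000.00; Central Zone $8,500.00. Remaining pool $16,340.05.
Remaining pool split over remaining lane-miles 286.5: South Precinct 7,785.0500 → $7,785.05; Bellamy Township 8,555.0000 → $8,555.00.

Lower District: $20,000.00 · South Precinct: $7,785.05 · Central Zone: $8,500.00 · Bellamy Township: $8,555.00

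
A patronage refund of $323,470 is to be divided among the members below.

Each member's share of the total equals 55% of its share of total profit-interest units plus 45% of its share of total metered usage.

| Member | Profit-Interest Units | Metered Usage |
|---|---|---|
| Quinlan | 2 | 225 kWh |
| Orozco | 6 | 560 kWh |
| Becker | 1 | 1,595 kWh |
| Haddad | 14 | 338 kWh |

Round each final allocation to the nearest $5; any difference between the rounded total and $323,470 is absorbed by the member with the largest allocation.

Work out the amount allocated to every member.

Totals — profit-interest units 23, metered usage 2,718.
Blended shares (55% profit-interest units + 45% metered usage): Quinlan 0.0851; Orozco 0.2362; Becker 0.2880; Haddad 0.3907.
Proportional shares: Quinlan 27,520.10; Orozco 76,401.51; Becker 93,154.80; Haddad 126,393.60.
At nearest $5: Quinlan $27,520; Orozco $76,400; Becker $93,155; Haddad $126,395. Sum = $323,470.
Rounded total matches; no reconciliation needed.

Quinlan: $27,520 · Orozco: $76,400 · Becker: $93,155 · Haddad: $126,395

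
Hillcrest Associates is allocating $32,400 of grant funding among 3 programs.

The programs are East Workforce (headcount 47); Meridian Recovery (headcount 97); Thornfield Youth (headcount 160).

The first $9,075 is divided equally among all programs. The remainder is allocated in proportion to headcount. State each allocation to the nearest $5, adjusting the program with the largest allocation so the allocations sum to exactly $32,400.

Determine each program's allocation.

Equal tier: $9,075 ÷ 3 = $3,025 apiece.
Remainder $23,325 by headcount (total 304): East Workforce 3,606.17 → $3,605; Meridian Recovery 7,442.52 → $7,445; Thornfield Youth 12,276.32 → $12,275.
Totals: East Workforce $3,025 + $3,605 = $6,630; Meridian Recovery $3,025 + $7,445 = $10,470; Thornfield Youth $3,025 + $12,275 = $15,300.

East Workforce: $6,630 | Meridian Recovery: $10,470 | Thornfield Youth: $15,300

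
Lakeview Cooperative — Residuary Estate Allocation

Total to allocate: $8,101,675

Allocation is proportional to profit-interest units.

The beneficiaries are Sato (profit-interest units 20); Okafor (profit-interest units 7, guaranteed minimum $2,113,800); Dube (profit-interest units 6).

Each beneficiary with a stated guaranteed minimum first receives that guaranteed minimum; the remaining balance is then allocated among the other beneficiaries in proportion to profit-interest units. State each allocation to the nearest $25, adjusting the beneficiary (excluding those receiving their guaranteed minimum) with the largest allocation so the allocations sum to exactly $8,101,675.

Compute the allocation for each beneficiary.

Guaranteed amounts: Okafor $2,113,800. Residual $5,987,875.
Residual split over remaining profit-interest units 26: Sato 4,606,057.69 → $4,606,050; Dube 1,381,817.31 → $1,381,825.

Sato: $4,606,050; Okafor: $2,113,800; Dube: $1,381,825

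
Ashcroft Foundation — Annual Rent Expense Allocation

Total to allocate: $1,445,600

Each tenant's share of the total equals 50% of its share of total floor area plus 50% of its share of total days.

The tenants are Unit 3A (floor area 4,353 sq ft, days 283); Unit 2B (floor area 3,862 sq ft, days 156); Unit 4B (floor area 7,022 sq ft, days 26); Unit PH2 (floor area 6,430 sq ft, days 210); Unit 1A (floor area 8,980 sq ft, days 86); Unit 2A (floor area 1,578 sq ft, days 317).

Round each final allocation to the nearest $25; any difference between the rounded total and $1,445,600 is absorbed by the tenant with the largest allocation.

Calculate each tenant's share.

Unit 3A: $287,400 | Unit 2B: $191,225 | Unit 4B: $174,925 | Unit PH2: $285,025 | Unit 1A: $259,075 | Unit 2A: $247,950

Totals — floor area 32,225, days 1,078.
Blended shares (50% floor area + 50% days): Unit 3A 0.1988; Unit 2B 0.1323; Unit 4B 0.1210; Unit PH2 0.1972; Unit 1A 0.1792; Unit 2A 0.1715.
Pro-rata amounts: Unit 3A 287,388.64; Unit 2B 191,222.00; Unit 4B 174,935.01; Unit PH2 285,028.75; Unit 1A 259,082.60; Unit 2A 247,943.00.
Rounded to nearest $25: Unit 3A $287,400; Unit 2B $191,225; Unit 4B $174,925; Unit PH2 $285,025; Unit 1A $259,075; Unit 2A $247,950. Sum = $1,445,600.
No rounding difference to absorb.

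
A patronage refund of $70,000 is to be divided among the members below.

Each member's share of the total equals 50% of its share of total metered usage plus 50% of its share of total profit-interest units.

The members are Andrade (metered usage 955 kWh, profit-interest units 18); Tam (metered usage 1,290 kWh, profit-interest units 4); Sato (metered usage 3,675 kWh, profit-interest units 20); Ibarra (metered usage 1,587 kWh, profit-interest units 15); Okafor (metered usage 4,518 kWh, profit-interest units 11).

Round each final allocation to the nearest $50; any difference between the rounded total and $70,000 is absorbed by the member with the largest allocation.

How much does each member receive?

Andrade: $12,050 · Tam: $5,800 · Sato: $21,000 · Ibarra: $12,350 · Okafor: $18,800

Metered usage total 12,025; profit-interest units total 68.
Combined weights (50% metered usage + 50% profit-interest units): Andrade 0.1721; Tam 0.0831; Sato 0.2999; Ibarra 0.1763; Okafor 0.2687.
Unrounded shares: Andrade 12,044.33; Tam 5,813.50; Sato 20,990.58; Ibarra 12,339.72; Okafor 18,811.87.
Rounded to nearest $50: Andrade $12,050; Tam $5,800; Sato $21,000; Ibarra $12,350; Okafor $18,800. Sum = $70,000.
Rounded total matches; no reconciliation needed.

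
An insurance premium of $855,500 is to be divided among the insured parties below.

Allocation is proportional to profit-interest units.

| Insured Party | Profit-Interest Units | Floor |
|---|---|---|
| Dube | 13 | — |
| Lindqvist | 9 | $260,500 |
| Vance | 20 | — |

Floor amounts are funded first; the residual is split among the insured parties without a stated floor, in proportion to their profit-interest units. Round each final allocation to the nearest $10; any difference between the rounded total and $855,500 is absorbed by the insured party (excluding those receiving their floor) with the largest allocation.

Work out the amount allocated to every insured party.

Dube: $234,390 · Lindqvist: $260,500 · Vance: $360,610

Minimums first: Lindqvist $260,500. Residual $595,000.
Residual split over remaining profit-interest units 33: Dube 234,393.94 → $234,390; Vance 360,606.06 → $360,610.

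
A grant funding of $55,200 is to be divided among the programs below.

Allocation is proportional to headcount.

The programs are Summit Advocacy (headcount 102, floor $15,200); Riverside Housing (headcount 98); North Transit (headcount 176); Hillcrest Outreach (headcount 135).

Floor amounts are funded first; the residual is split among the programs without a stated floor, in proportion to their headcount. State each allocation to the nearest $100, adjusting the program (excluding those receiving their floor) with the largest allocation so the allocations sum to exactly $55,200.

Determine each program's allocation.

Guaranteed amounts: Summit Advocacy $15,200. Residual $40,000.
Residual split over remaining headcount 409: Riverside Housing 9,584.35 → $9,600; North Transit 17,212.71 → $17,200; Hillcrest Outreach 13,202.93 → $13,200.

Summit Advocacy: $15,200 · Riverside Housing: $9,600 · North Transit: $17,200 · Hillcrest Outreach: $13,200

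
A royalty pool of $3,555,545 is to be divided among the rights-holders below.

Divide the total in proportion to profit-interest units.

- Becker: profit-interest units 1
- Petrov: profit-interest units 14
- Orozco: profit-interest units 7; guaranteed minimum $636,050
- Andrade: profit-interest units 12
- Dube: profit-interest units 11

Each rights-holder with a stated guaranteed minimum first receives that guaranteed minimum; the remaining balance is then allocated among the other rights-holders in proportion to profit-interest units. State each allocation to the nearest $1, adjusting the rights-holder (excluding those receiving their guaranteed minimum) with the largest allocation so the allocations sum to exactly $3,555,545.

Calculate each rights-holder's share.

Guaranteed amounts: Orozco $636,050. Remaining pool $2,919,495.
Remaining pool split over remaining profit-interest units 38: Becker 76,828.82 → $76,829; Petrov 1,075,603.42 → $1,075,603; Andrade 921,945.79 → $921,946; Dube 845,116.97 → $845,117.

Becker: $76,829 · Petrov: $1,075,603 · Orozco: $636,050 · Andrade: $921,946 · Dube: $845,117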